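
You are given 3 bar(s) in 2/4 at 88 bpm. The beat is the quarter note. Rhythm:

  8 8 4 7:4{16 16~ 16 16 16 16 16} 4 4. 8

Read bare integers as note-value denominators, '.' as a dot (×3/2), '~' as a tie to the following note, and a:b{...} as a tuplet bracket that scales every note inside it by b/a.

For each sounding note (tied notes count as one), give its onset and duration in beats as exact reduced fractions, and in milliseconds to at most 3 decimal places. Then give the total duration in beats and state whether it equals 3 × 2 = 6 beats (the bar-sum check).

1) 0.0ms=0b +340.909ms=1/2b
2) 340.909ms=1/2b +340.909ms=1/2b
3) 681.818ms=1b +681.818ms=1b
4) 1363.636ms=2b +97.403ms=1/7b
5) 1461.039ms=15/7b +194.805ms=2/7b
6) 1655.844ms=17/7b +97.403ms=1/7b
7) 1753.247ms=18/7b +97.403ms=1/7b
8) 1850.649ms=19/7b +97.403ms=1/7b
9) 1948.052ms=20/7b +97.403ms=1/7b
10) 2045.455ms=3b +681.818ms=1b
11) 2727.273ms=4b +1022.727ms=3/2b
12) 3750.0ms=11/2b +340.909ms=1/2b
Σ=6b of 6 (88bpm 2/4) — PASS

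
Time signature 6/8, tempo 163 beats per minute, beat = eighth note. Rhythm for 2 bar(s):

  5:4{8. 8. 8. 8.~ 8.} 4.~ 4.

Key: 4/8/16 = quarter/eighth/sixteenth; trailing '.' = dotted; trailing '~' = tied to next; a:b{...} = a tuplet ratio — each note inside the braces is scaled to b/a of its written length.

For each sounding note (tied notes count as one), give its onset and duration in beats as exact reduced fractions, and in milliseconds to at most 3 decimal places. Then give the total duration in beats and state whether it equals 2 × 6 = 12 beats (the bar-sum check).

1) 0.0ms=0b +441.718ms=6/5b
2) 441.718ms=6/5b +441.718ms=6/5b
3) 883.436ms=12/5b +441.718ms=6/5b
4) 1325.153ms=18/5b +883.436ms=12/5b
5) 2208.589ms=6b +2208.589ms=6b
Σ=12b of 12 (163bpm 6/8) — PASS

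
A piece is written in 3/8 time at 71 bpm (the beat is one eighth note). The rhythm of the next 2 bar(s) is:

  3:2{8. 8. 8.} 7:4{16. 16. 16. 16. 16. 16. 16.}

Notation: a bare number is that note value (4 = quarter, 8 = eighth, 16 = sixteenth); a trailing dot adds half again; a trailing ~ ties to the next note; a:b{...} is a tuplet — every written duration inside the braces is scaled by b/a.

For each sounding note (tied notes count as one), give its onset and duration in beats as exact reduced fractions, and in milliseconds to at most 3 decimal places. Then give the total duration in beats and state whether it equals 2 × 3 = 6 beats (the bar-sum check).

1) 0.0ms=0b +845.07ms=1b
2) 845.07ms=1b +845.07ms=1b
3) 1690.141ms=2b +845.07ms=1b
4) 2535.211ms=3b +362.173ms=3/7b
5) 2897.384ms=24/7b +362.173ms=3/7b
6) 3259.557ms=27/7b +362.173ms=3/7b
7) 3621.73ms=30/7b +362.173ms=3/7b
8) 3983.903ms=33/7b +362.173ms=3/7b
9) 4346.076ms=36/7b +362.173ms=3/7b
10) 4708.249ms=39/7b +362.173ms=3/7b
Σ=6b of 6 (71bpm 3/8) — PASS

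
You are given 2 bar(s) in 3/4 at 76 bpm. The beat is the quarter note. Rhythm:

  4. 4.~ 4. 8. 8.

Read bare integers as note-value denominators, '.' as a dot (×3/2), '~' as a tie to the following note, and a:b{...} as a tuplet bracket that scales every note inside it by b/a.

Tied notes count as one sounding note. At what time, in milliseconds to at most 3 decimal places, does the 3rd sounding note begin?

note 3 onset = 9/2b = 3552.632ms

1. 0.0ms @ 0 + 1184.211ms (3/2)
2. 1184.211ms @ 3/2 + 2368.421ms (3)
3. 3552.632ms @ 9/2 + 592.105ms (3/4)
4. 4144.737ms @ 21/4 + 592.105ms (3/4)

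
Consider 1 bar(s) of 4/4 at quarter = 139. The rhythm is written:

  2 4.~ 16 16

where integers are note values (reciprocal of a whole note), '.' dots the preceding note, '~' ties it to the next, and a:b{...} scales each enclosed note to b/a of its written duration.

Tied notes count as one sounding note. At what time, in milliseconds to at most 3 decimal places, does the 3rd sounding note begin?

note 3 onset = 15/4b = 1618.705ms

1. 0.0ms @ 0 + 863.309ms (2)
2. 863.309ms @ 2 + 755.396ms (7/4)
3. 1618.705ms @ 15/4 + 107.914ms (1/4)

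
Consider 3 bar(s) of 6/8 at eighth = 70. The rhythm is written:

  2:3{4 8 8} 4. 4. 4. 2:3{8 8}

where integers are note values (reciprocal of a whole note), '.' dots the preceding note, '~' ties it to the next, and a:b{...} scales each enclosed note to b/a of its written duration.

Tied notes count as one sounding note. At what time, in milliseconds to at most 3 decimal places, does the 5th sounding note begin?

1. 0.0ms @ 0 + 2571.429ms (3)
2. 2571.429ms @ 3 + 1285.714ms (3/2)
3. 3857.143ms @ 9/2 + 1285.714ms (3/2)
4. 5142.857ms @ 6 + 2571.429ms (3)
5. 7714.286ms @ 9 + 2571.429ms (3)
6. 10285.714ms @ 12 + 2571.429ms (3)
7. 12857.143ms @ 15 + 1285.714ms (3/2)
8. 14142.857ms @ 33/2 + 1285.714ms (3/2)

note 5 onset = 9b = 7714.286ms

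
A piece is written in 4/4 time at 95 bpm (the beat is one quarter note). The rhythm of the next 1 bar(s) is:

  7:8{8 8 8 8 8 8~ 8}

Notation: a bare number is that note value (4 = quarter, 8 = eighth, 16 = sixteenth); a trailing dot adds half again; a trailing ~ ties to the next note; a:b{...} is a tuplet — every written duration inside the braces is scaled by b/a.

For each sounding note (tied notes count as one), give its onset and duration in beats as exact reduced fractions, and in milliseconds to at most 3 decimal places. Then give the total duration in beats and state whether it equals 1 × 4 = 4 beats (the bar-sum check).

1) 0.0ms=0b +360.902ms=4/7b
2) 360.902ms=4/7b +360.902ms=4/7b
3) 721.805ms=8/7b +360.902ms=4/7b
4) 1082.707ms=12/7b +360.902ms=4/7b
5) 1443.609ms=16/7b +360.902ms=4/7b
6) 1804.511ms=20/7b +721.805ms=8/7b
Σ=4b of 4 (95bpm 4/4) — PASS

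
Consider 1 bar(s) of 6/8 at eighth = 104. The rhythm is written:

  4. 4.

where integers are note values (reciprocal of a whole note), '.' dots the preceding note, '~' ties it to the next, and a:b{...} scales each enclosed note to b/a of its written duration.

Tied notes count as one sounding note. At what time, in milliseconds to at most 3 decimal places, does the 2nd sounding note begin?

1. 0.0ms @ 0 + 1730.769ms (3)
2. 1730.769ms @ 3 + 1730.769ms (3)

note 2 onset = 3b = 1730.769ms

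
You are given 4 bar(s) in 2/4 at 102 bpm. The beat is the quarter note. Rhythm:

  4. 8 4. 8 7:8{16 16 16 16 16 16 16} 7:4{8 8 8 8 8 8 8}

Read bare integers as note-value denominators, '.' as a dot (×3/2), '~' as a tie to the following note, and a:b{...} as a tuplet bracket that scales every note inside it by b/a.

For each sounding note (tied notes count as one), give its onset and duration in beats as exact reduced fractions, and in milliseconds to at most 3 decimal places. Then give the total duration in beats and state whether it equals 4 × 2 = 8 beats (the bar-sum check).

1) 0.0ms=0b +882.353ms=3/2b
2) 882.353ms=3/2b +294.118ms=1/2b
3) 1176.471ms=2b +882.353ms=3/2b
4) 2058.824ms=7/2b +294.118ms=1/2b
5) 2352.941ms=4b +168.067ms=2/7b
6) 2521.008ms=30/7b +168.067ms=2/7b
7) 2689.076ms=32/7b +168.067ms=2/7b
8) 2857.143ms=34/7b +168.067ms=2/7b
9) 3025.21ms=36/7b +168.067ms=2/7b
10) 3193.277ms=38/7b +168.067ms=2/7b
11) 3361.345ms=40/7b +168.067ms=2/7b
12) 3529.412ms=6b +168.067ms=2/7b
13) 3697.479ms=44/7b +168.067ms=2/7b
14) 3865.546ms=46/7b +168.067ms=2/7b
15) 4033.613ms=48/7b +168.067ms=2/7b
16) 4201.681ms=50/7b +168.067ms=2/7b
17) 4369.748ms=52/7b +168.067ms=2/7b
18) 4537.815ms=54/7b +168.067ms=2/7b
Σ=8b of 8 (102bpm 2/4) — PASS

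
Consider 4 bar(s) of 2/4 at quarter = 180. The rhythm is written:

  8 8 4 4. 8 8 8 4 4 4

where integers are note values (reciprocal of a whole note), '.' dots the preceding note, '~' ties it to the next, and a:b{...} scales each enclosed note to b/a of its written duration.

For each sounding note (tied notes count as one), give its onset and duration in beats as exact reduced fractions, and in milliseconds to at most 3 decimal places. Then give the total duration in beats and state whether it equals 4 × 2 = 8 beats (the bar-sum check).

1) 0.0ms=0b +166.667ms=1/2b
2) 166.667ms=1/2b +166.667ms=1/2b
3) 333.333ms=1b +333.333ms=1b
4) 666.667ms=2b +500.0ms=3/2b
5) 1166.667ms=7/2b +166.667ms=1/2b
6) 1333.333ms=4b +166.667ms=1/2b
7) 1500.0ms=9/2b +166.667ms=1/2b
8) 1666.667ms=5b +333.333ms=1b
9) 2000.0ms=6b +333.333ms=1b
10) 2333.333ms=7b +333.333ms=1b
Σ=8b of 8 (180bpm 2/4) — PASS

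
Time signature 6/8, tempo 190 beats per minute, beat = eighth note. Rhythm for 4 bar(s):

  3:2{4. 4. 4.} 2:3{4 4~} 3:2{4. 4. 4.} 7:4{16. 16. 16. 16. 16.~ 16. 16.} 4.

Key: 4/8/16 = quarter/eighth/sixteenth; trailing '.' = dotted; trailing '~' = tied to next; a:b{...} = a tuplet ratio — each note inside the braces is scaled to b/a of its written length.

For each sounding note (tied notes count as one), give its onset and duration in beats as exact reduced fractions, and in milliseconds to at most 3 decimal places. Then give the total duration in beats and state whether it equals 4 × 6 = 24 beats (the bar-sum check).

1) 0.0ms=0b +631.579ms=2b
2) 631.579ms=2b +631.579ms=2b
3) 1263.158ms=4b +631.579ms=2b
4) 1894.737ms=6b +947.368ms=3b
5) 2842.105ms=9b +1578.947ms=5b
6) 4421.053ms=14b +631.579ms=2b
7) 5052.632ms=16b +631.579ms=2b
8) 5684.211ms=18b +135.338ms=3/7b
9) 5819.549ms=129/7b +135.338ms=3/7b
10) 5954.887ms=132/7b +135.338ms=3/7b
11) 6090.226ms=135/7b +135.338ms=3/7b
12) 6225.564ms=138/7b +270.677ms=6/7b
13) 6496.241ms=144/7b +135.338ms=3/7b
14) 6631.579ms=21b +947.368ms=3b
Σ=24b of 24 (190bpm 6/8) — PASS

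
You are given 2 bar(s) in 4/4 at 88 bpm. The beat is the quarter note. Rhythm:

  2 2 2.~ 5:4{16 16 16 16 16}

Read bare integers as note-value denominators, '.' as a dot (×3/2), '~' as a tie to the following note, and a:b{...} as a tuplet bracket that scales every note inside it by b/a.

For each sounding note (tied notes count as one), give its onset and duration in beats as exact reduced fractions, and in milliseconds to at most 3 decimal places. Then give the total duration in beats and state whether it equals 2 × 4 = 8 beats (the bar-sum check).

1) 0.0ms=0b +1363.636ms=2b
2) 1363.636ms=2b +1363.636ms=2b
3) 2727.273ms=4b +2181.818ms=16/5b
4) 4909.091ms=36/5b +136.364ms=1/5b
5) 5045.455ms=37/5b +136.364ms=1/5b
6) 5181.818ms=38/5b +136.364ms=1/5b
7) 5318.182ms=39/5b +136.364ms=1/5b
Σ=8b of 8 (88bpm 4/4) — PASS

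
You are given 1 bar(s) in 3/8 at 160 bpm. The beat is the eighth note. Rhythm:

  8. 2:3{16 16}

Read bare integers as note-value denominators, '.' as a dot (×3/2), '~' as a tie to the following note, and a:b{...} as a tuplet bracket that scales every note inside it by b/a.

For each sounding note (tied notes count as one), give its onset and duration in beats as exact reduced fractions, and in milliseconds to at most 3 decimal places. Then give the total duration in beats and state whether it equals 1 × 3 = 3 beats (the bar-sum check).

1) 0.0ms=0b +562.5ms=3/2b
2) 562.5ms=3/2b +281.25ms=3/4b
3) 843.75ms=9/4b +281.25ms=3/4b
Σ=3b of 3 (160bpm 3/8) — PASS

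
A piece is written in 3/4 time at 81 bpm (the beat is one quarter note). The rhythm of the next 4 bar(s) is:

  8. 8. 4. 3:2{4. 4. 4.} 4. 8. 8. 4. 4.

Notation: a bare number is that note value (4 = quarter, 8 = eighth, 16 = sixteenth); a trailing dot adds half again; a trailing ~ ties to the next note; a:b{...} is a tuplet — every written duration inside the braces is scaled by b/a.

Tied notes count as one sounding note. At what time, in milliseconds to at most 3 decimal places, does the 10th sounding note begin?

1. 0.0ms @ 0 + 555.556ms (3/4)
2. 555.556ms @ 3/4 + 555.556ms (3/4)
3. 1111.111ms @ 3/2 + 1111.111ms (3/2)
4. 2222.222ms @ 3 + 740.741ms (1)
5. 2962.963ms @ 4 + 740.741ms (1)
6. 3703.704ms @ 5 + 740.741ms (1)
7. 4444.444ms @ 6 + 1111.111ms (3/2)
8. 5555.556ms @ 15/2 + 555.556ms (3/4)
9. 6111.111ms @ 33/4 + 555.556ms (3/4)
10. 6666.667ms @ 9 + 1111.111ms (3/2)
11. 7777.778ms @ 21/2 + 1111.111ms (3/2)

note 10 onset = 9b = 6666.667ms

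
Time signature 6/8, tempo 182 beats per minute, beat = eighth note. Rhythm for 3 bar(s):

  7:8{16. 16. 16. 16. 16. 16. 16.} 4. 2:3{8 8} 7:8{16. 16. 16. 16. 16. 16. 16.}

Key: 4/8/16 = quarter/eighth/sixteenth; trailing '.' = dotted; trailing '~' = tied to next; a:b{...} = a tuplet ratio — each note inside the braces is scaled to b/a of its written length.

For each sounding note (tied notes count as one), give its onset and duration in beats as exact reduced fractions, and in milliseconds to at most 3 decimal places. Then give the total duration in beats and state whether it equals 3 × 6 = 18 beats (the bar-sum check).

1) 0.0ms=0b +282.575ms=6/7b
2) 282.575ms=6/7b +282.575ms=6/7b
3) 565.149ms=12/7b +282.575ms=6/7b
4) 847.724ms=18/7b +282.575ms=6/7b
5) 1130.298ms=24/7b +282.575ms=6/7b
6) 1412.873ms=30/7b +282.575ms=6/7b
7) 1695.447ms=36/7b +282.575ms=6/7b
8) 1978.022ms=6b +989.011ms=3b
9) 2967.033ms=9b +494.505ms=3/2b
10) 3461.538ms=21/2b +494.505ms=3/2b
11) 3956.044ms=12b +282.575ms=6/7b
12) 4238.619ms=90/7b +282.575ms=6/7b
13) 4521.193ms=96/7b +282.575ms=6/7b
14) 4803.768ms=102/7b +282.575ms=6/7b
15) 5086.342ms=108/7b +282.575ms=6/7b
16) 5368.917ms=114/7b +282.575ms=6/7b
17) 5651.491ms=120/7b +282.575ms=6/7b
Σ=18b of 18 (182bpm 6/8) — PASS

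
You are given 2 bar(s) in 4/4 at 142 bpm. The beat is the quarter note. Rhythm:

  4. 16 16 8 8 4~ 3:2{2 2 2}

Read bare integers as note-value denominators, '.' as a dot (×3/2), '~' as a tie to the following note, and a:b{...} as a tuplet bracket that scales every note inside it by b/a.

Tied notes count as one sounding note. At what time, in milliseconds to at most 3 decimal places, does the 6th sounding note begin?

note 6 onset = 3b = 1267.606ms

1. 0.0ms @ 0 + 633.803ms (3/2)
2. 633.803ms @ 3/2 + 105.634ms (1/4)
3. 739.437ms @ 7/4 + 105.634ms (1/4)
4. 845.07ms @ 2 + 211.268ms (1/2)
5. 1056.338ms @ 5/2 + 211.268ms (1/2)
6. 1267.606ms @ 3 + 985.915ms (7/3)
7. 2253.521ms @ 16/3 + 563.38ms (4/3)
8. 2816.901ms @ 20/3 + 563.38ms (4/3)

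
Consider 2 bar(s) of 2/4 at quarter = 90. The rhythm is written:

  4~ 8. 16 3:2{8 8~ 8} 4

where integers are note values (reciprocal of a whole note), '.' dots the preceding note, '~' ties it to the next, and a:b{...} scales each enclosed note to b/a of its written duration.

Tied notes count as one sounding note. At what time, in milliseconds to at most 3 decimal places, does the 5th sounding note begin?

note 5 onset = 3b = 2000.0ms

1. 0.0ms @ 0 + 1166.667ms (7/4)
2. 1166.667ms @ 7/4 + 166.667ms (1/4)
3. 1333.333ms @ 2 + 222.222ms (1/3)
4. 1555.556ms @ 7/3 + 444.444ms (2/3)
5. 2000.0ms @ 3 + 666.667ms (1)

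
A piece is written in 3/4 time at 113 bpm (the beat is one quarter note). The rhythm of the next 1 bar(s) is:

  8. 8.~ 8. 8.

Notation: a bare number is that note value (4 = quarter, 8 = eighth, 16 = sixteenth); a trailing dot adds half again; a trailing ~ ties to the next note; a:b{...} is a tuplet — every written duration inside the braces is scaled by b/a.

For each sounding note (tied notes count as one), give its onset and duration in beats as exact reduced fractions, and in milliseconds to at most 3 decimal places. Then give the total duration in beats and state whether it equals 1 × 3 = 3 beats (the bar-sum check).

1) 0.0ms=0b +398.23ms=3/4b
2) 398.23ms=3/4b +796.46ms=3/2b
3) 1194.69ms=9/4b +398.23ms=3/4b
Σ=3b of 3 (113bpm 3/4) — PASS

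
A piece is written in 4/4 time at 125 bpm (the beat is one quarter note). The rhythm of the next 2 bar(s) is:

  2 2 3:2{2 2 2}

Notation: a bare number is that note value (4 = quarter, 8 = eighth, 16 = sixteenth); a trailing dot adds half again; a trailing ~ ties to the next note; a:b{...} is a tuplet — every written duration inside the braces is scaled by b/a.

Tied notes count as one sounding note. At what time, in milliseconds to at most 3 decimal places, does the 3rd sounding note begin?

1. 0.0ms @ 0 + 960.0ms (2)
2. 960.0ms @ 2 + 960.0ms (2)
3. 1920.0ms @ 4 + 640.0ms (4/3)
4. 2560.0ms @ 16/3 + 640.0ms (4/3)
5. 3200.0ms @ 20/3 + 640.0ms (4/3)

note 3 onset = 4b = 1920.0ms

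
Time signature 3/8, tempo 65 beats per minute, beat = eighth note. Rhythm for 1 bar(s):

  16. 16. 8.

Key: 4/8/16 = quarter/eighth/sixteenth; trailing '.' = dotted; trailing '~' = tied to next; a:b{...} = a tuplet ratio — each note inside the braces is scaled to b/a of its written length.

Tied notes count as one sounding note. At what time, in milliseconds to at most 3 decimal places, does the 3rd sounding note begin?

1. 0.0ms @ 0 + 692.308ms (3/4)
2. 692.308ms @ 3/4 + 692.308ms (3/4)
3. 1384.615ms @ 3/2 + 1384.615ms (3/2)

note 3 onset = 3/2b = 1384.615ms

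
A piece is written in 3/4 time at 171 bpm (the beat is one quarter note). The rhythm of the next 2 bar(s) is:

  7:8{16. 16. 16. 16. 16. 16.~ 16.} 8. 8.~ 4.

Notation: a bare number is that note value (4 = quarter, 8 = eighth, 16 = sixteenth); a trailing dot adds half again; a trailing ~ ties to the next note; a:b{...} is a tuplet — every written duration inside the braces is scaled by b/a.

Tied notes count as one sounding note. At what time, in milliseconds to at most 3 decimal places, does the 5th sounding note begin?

note 5 onset = 12/7b = 601.504ms

1. 0.0ms @ 0 + 150.376ms (3/7)
2. 150.376ms @ 3/7 + 150.376ms (3/7)
3. 300.752ms @ 6/7 + 150.376ms (3/7)
4. 451.128ms @ 9/7 + 150.376ms (3/7)
5. 601.504ms @ 12/7 + 150.376ms (3/7)
6. 751.88ms @ 15/7 + 300.752ms (6/7)
7. 1052.632ms @ 3 + 263.158ms (3/4)
8. 1315.789ms @ 15/4 + 789.474ms (9/4)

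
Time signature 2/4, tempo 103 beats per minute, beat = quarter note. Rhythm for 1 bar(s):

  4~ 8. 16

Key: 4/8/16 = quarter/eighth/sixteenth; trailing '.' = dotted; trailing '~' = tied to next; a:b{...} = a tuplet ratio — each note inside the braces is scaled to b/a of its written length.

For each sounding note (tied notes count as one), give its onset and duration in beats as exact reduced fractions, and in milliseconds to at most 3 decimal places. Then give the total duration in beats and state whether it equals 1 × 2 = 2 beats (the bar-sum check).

1) 0.0ms=0b +1019.417ms=7/4b
2) 1019.417ms=7/4b +145.631ms=1/4b
Σ=2b of 2 (103bpm 2/4) — PASS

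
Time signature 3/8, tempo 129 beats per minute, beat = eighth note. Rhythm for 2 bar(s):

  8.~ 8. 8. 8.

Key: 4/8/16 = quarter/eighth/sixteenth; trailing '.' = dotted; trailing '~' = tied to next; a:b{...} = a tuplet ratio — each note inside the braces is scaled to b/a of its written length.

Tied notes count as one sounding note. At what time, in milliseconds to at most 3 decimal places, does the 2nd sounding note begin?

1. 0.0ms @ 0 + 1395.349ms (3)
2. 1395.349ms @ 3 + 697.674ms (3/2)
3. 2093.023ms @ 9/2 + 697.674ms (3/2)

note 2 onset = 3b = 1395.349ms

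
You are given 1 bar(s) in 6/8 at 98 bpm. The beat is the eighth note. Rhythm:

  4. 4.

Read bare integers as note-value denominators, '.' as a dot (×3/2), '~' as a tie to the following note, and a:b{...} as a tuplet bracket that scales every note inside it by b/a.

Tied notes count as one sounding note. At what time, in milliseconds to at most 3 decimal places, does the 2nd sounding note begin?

1. 0.0ms @ 0 + 1836.735ms (3)
2. 1836.735ms @ 3 + 1836.735ms (3)

note 2 onset = 3b = 1836.735ms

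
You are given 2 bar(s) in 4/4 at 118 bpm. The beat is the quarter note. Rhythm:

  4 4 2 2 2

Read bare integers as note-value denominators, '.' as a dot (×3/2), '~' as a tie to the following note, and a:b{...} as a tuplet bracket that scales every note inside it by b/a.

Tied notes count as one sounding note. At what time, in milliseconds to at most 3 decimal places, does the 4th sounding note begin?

note 4 onset = 4b = 2033.898ms

1. 0.0ms @ 0 + 508.475ms (1)
2. 508.475ms @ 1 + 508.475ms (1)
3. 1016.949ms @ 2 + 1016.949ms (2)
4. 2033.898ms @ 4 + 1016.949ms (2)
5. 3050.847ms @ 6 + 1016.949ms (2)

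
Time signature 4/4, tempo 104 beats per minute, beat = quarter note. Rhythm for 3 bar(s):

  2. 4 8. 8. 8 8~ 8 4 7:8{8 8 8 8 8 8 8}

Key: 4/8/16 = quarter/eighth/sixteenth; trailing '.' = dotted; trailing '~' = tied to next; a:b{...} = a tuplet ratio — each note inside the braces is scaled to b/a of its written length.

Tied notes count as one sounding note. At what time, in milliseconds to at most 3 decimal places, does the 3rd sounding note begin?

note 3 onset = 4b = 2307.692ms

1. 0.0ms @ 0 + 1730.769ms (3)
2. 1730.769ms @ 3 + 576.923ms (1)
3. 2307.692ms @ 4 + 432.692ms (3/4)
4. 2740.385ms @ 19/4 + 432.692ms (3/4)
5. 3173.077ms @ 11/2 + 288.462ms (1/2)
6. 3461.538ms @ 6 + 576.923ms (1)
7. 4038.462ms @ 7 + 576.923ms (1)
8. 4615.385ms @ 8 + 329.67ms (4/7)
9. 4945.055ms @ 60/7 + 329.67ms (4/7)
10. 5274.725ms @ 64/7 + 329.67ms (4/7)
11. 5604.396ms @ 68/7 + 329.67ms (4/7)
12. 5934.066ms @ 72/7 + 329.67ms (4/7)
13. 6263.736ms @ 76/7 + 329.67ms (4/7)
14. 6593.407ms @ 80/7 + 329.67ms (4/7)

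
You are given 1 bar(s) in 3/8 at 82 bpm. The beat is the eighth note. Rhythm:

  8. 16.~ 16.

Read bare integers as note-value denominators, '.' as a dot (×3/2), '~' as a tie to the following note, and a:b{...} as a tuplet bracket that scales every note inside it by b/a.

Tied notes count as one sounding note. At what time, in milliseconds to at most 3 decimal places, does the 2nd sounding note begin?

note 2 onset = 3/2b = 1097.561ms

1. 0.0ms @ 0 + 1097.561ms (3/2)
2. 1097.561ms @ 3/2 + 1097.561ms (3/2)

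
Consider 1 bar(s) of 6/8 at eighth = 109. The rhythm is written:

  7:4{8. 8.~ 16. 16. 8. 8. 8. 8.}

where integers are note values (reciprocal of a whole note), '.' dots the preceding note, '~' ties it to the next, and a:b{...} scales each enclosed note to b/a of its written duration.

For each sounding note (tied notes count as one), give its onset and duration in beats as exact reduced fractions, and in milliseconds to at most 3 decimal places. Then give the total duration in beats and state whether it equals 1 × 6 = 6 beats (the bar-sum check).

1) 0.0ms=0b +471.822ms=6/7b
2) 471.822ms=6/7b +707.733ms=9/7b
3) 1179.554ms=15/7b +235.911ms=3/7b
4) 1415.465ms=18/7b +471.822ms=6/7b
5) 1887.287ms=24/7b +471.822ms=6/7b
6) 2359.109ms=30/7b +471.822ms=6/7b
7) 2830.931ms=36/7b +471.822ms=6/7b
Σ=6b of 6 (109bpm 6/8) — PASS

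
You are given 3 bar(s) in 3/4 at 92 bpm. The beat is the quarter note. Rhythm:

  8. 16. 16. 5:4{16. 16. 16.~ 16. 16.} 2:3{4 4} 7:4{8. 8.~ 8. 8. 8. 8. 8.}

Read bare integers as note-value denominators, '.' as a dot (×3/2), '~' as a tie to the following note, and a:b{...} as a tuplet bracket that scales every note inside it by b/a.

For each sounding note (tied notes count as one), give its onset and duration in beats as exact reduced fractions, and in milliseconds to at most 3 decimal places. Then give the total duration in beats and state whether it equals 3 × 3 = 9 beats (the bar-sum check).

1) 0.0ms=0b +489.13ms=3/4b
2) 489.13ms=3/4b +244.565ms=3/8b
3) 733.696ms=9/8b +244.565ms=3/8b
4) 978.261ms=3/2b +195.652ms=3/10b
5) 1173.913ms=9/5b +195.652ms=3/10b
6) 1369.565ms=21/10b +391.304ms=3/5b
7) 1760.87ms=27/10b +195.652ms=3/10b
8) 1956.522ms=3b +978.261ms=3/2b
9) 2934.783ms=9/2b +978.261ms=3/2b
10) 3913.043ms=6b +279.503ms=3/7b
11) 4192.547ms=45/7b +559.006ms=6/7b
12) 4751.553ms=51/7b +279.503ms=3/7b
13) 5031.056ms=54/7b +279.503ms=3/7b
14) 5310.559ms=57/7b +279.503ms=3/7b
15) 5590.062ms=60/7b +279.503ms=3/7b
Σ=9b of 9 (92bpm 3/4) — PASS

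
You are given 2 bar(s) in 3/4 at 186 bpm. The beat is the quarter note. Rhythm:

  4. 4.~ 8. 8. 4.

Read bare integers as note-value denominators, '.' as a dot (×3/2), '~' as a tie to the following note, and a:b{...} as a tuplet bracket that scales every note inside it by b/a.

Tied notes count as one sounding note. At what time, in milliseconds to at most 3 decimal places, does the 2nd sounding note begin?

note 2 onset = 3/2b = 483.871ms

1. 0.0ms @ 0 + 483.871ms (3/2)
2. 483.871ms @ 3/2 + 725.806ms (9/4)
3. 1209.677ms @ 15/4 + 241.935ms (3/4)
4. 1451.613ms @ 9/2 + 483.871ms (3/2)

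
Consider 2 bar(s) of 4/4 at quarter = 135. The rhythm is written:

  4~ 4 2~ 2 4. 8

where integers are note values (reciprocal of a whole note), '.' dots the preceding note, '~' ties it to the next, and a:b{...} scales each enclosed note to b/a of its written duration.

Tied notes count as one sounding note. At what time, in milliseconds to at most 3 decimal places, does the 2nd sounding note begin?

note 2 onset = 2b = 888.889ms

1. 0.0ms @ 0 + 888.889ms (2)
2. 888.889ms @ 2 + 1777.778ms (4)
3. 2666.667ms @ 6 + 666.667ms (3/2)
4. 3333.333ms @ 15/2 + 222.222ms (1/2)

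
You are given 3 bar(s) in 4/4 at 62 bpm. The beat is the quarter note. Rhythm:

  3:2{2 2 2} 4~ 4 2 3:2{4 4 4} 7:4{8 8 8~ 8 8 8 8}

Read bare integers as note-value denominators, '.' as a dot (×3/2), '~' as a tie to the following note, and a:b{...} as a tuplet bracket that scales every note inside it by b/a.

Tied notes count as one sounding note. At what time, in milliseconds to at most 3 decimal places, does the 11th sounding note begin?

note 11 onset = 74/7b = 10230.415ms

1. 0.0ms @ 0 + 1290.323ms (4/3)
2. 1290.323ms @ 4/3 + 1290.323ms (4/3)
3. 2580.645ms @ 8/3 + 1290.323ms (4/3)
4. 3870.968ms @ 4 + 1935.484ms (2)
5. 5806.452ms @ 6 + 1935.484ms (2)
6. 7741.935ms @ 8 + 645.161ms (2/3)
7. 8387.097ms @ 26/3 + 645.161ms (2/3)
8. 9032.258ms @ 28/3 + 645.161ms (2/3)
9. 9677.419ms @ 10 + 276.498ms (2/7)
10. 9953.917ms @ 72/7 + 276.498ms (2/7)
11. 10230.415ms @ 74/7 + 552.995ms (4/7)
12. 10783.41ms @ 78/7 + 276.498ms (2/7)
13. 11059.908ms @ 80/7 + 276.498ms (2/7)
14. 11336.406ms @ 82/7 + 276.498ms (2/7)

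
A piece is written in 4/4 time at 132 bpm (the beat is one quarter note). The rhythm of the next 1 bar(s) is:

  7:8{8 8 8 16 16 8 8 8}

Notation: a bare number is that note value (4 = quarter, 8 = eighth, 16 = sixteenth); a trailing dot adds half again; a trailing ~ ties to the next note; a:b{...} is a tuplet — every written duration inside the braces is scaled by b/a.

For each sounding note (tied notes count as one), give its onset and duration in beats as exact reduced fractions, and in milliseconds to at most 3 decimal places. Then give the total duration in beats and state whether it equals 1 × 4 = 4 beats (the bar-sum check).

1) 0.0ms=0b +259.74ms=4/7b
2) 259.74ms=4/7b +259.74ms=4/7b
3) 519.481ms=8/7b +259.74ms=4/7b
4) 779.221ms=12/7b +129.87ms=2/7b
5) 909.091ms=2b +129.87ms=2/7b
6) 1038.961ms=16/7b +259.74ms=4/7b
7) 1298.701ms=20/7b +259.74ms=4/7b
8) 1558.442ms=24/7b +259.74ms=4/7b
Σ=4b of 4 (132bpm 4/4) — PASS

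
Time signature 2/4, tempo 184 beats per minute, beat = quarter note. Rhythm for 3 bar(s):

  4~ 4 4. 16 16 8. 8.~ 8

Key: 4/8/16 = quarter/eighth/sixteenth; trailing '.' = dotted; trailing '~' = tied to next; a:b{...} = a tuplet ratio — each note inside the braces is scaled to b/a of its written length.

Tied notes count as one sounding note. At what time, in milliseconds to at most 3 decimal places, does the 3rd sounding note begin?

1. 0.0ms @ 0 + 652.174ms (2)
2. 652.174ms @ 2 + 489.13ms (3/2)
3. 1141.304ms @ 7/2 + 81.522ms (1/4)
4. 1222.826ms @ 15/4 + 81.522ms (1/4)
5. 1304.348ms @ 4 + 244.565ms (3/4)
6. 1548.913ms @ 19/4 + 407.609ms (5/4)

note 3 onset = 7/2b = 1141.304ms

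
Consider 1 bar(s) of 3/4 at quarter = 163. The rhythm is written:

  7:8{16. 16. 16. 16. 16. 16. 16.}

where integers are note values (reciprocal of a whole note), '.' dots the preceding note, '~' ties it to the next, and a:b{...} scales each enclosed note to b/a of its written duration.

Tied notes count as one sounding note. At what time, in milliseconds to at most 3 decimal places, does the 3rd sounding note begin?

1. 0.0ms @ 0 + 157.756ms (3/7)
2. 157.756ms @ 3/7 + 157.756ms (3/7)
3. 315.513ms @ 6/7 + 157.756ms (3/7)
4. 473.269ms @ 9/7 + 157.756ms (3/7)
5. 631.025ms @ 12/7 + 157.756ms (3/7)
6. 788.782ms @ 15/7 + 157.756ms (3/7)
7. 946.538ms @ 18/7 + 157.756ms (3/7)

note 3 onset = 6/7b = 315.513ms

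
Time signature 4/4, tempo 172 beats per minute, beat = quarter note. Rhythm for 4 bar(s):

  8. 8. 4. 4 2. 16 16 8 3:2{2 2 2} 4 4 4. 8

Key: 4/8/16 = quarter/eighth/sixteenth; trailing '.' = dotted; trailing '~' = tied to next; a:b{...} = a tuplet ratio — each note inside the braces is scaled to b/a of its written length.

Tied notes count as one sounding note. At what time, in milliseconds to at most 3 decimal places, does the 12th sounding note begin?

1. 0.0ms @ 0 + 261.628ms (3/4)
2. 261.628ms @ 3/4 + 261.628ms (3/4)
3. 523.256ms @ 3/2 + 523.256ms (3/2)
4. 1046.512ms @ 3 + 348.837ms (1)
5. 1395.349ms @ 4 + 1046.512ms (3)
6. 2441.86ms @ 7 + 87.209ms (1/4)
7. 2529.07ms @ 29/4 + 87.209ms (1/4)
8. 2616.279ms @ 15/2 + 174.419ms (1/2)
9. 2790.698ms @ 8 + 465.116ms (4/3)
10. 3255.814ms @ 28/3 + 465.116ms (4/3)
11. 3720.93ms @ 32/3 + 465.116ms (4/3)
12. 4186.047ms @ 12 + 348.837ms (1)
13. 4534.884ms @ 13 + 348.837ms (1)
14. 4883.721ms @ 14 + 523.256ms (3/2)
15. 5406.977ms @ 31/2 + 174.419ms (1/2)

note 12 onset = 12b = 4186.047ms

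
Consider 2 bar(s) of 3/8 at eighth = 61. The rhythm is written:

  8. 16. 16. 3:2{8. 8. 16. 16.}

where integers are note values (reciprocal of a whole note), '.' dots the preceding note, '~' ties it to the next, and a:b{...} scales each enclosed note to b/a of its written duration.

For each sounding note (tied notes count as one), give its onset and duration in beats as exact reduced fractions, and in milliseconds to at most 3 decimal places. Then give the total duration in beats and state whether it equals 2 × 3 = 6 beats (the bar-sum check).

1) 0.0ms=0b +1475.41ms=3/2b
2) 1475.41ms=3/2b +737.705ms=3/4b
3) 2213.115ms=9/4b +737.705ms=3/4b
4) 2950.82ms=3b +983.607ms=1b
5) 3934.426ms=4b +983.607ms=1b
6) 4918.033ms=5b +491.803ms=1/2b
7) 5409.836ms=11/2b +491.803ms=1/2b
Σ=6b of 6 (61bpm 3/8) — PASS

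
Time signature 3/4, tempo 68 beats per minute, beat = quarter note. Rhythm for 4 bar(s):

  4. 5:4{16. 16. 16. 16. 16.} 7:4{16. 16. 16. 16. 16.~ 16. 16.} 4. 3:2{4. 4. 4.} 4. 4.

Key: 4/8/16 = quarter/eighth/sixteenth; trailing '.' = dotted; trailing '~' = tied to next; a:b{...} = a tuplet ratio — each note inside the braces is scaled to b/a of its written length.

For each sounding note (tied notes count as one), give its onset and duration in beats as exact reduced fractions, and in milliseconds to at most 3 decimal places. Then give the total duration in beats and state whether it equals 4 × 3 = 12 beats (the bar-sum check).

1) 0.0ms=0b +1323.529ms=3/2b
2) 1323.529ms=3/2b +264.706ms=3/10b
3) 1588.235ms=9/5b +264.706ms=3/10b
4) 1852.941ms=21/10b +264.706ms=3/10b
5) 2117.647ms=12/5b +264.706ms=3/10b
6) 2382.353ms=27/10b +264.706ms=3/10b
7) 2647.059ms=3b +189.076ms=3/14b
8) 2836.134ms=45/14b +189.076ms=3/14b
9) 3025.21ms=24/7b +189.076ms=3/14b
10) 3214.286ms=51/14b +189.076ms=3/14b
11) 3403.361ms=27/7b +378.151ms=3/7b
12) 3781.513ms=30/7b +189.076ms=3/14b
13) 3970.588ms=9/2b +1323.529ms=3/2b
14) 5294.118ms=6b +882.353ms=1b
15) 6176.471ms=7b +882.353ms=1b
16) 7058.824ms=8b +882.353ms=1b
17) 7941.176ms=9b +1323.529ms=3/2b
18) 9264.706ms=21/2b +1323.529ms=3/2b
Σ=12b of 12 (68bpm 3/4) — PASS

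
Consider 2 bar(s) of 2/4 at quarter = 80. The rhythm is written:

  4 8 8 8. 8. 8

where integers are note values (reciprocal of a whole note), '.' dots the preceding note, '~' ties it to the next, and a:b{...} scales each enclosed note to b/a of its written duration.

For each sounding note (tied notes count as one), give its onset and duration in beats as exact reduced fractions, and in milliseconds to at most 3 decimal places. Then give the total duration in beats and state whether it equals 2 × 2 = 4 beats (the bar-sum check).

1) 0.0ms=0b +750.0ms=1b
2) 750.0ms=1b +375.0ms=1/2b
3) 1125.0ms=3/2b +375.0ms=1/2b
4) 1500.0ms=2b +562.5ms=3/4b
5) 2062.5ms=11/4b +562.5ms=3/4b
6) 2625.0ms=7/2b +375.0ms=1/2b
Σ=4b of 4 (80bpm 2/4) — PASS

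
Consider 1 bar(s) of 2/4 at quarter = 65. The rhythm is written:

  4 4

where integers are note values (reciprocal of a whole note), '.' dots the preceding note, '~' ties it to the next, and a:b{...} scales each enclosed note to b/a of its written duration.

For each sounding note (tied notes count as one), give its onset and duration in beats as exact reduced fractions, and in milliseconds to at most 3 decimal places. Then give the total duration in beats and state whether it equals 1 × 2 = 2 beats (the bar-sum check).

1) 0.0ms=0b +923.077ms=1b
2) 923.077ms=1b +923.077ms=1b
Σ=2b of 2 (65bpm 2/4) — PASS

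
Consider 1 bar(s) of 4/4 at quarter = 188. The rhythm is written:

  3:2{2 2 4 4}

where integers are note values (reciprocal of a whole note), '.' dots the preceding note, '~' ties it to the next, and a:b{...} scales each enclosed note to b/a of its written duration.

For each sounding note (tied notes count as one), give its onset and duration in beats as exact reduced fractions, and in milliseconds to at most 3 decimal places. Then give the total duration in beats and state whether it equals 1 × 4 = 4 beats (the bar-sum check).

1) 0.0ms=0b +425.532ms=4/3b
2) 425.532ms=4/3b +425.532ms=4/3b
3) 851.064ms=8/3b +212.766ms=2/3b
4) 1063.83ms=10/3b +212.766ms=2/3b
Σ=4b of 4 (188bpm 4/4) — PASS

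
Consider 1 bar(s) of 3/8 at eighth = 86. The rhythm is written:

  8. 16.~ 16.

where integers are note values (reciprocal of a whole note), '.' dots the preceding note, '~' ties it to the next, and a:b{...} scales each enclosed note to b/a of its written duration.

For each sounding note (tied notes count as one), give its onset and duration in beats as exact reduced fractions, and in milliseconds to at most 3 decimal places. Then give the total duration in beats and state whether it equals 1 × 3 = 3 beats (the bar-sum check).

1) 0.0ms=0b +1046.512ms=3/2b
2) 1046.512ms=3/2b +1046.512ms=3/2b
Σ=3b of 3 (86bpm 3/8) — PASS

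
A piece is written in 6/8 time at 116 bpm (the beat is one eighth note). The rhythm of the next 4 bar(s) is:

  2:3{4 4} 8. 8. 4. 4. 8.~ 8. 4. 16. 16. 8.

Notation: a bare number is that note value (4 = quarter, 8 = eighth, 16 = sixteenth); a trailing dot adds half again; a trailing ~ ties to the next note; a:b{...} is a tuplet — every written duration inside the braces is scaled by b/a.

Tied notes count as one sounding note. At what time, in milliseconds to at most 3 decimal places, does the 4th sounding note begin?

1. 0.0ms @ 0 + 1551.724ms (3)
2. 1551.724ms @ 3 + 1551.724ms (3)
3. 3103.448ms @ 6 + 775.862ms (3/2)
4. 3879.31ms @ 15/2 + 775.862ms (3/2)
5. 4655.172ms @ 9 + 1551.724ms (3)
6. 6206.897ms @ 12 + 1551.724ms (3)
7. 7758.621ms @ 15 + 1551.724ms (3)
8. 9310.345ms @ 18 + 1551.724ms (3)
9. 10862.069ms @ 21 + 387.931ms (3/4)
10. 11250.0ms @ 87/4 + 387.931ms (3/4)
11. 11637.931ms @ 45/2 + 775.862ms (3/2)

note 4 onset = 15/2b = 3879.31ms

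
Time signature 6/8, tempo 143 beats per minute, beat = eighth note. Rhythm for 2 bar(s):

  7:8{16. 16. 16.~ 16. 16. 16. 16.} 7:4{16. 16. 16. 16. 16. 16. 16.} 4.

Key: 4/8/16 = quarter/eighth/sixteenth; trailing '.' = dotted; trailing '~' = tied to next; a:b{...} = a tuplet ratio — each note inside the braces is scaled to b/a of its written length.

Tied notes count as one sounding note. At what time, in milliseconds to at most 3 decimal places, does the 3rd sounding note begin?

1. 0.0ms @ 0 + 359.64ms (6/7)
2. 359.64ms @ 6/7 + 359.64ms (6/7)
3. 719.281ms @ 12/7 + 719.281ms (12/7)
4. 1438.561ms @ 24/7 + 359.64ms (6/7)
5. 1798.202ms @ 30/7 + 359.64ms (6/7)
6. 2157.842ms @ 36/7 + 359.64ms (6/7)
7. 2517.483ms @ 6 + 179.82ms (3/7)
8. 2697.303ms @ 45/7 + 179.82ms (3/7)
9. 2877.123ms @ 48/7 + 179.82ms (3/7)
10. 3056.943ms @ 51/7 + 179.82ms (3/7)
11. 3236.763ms @ 54/7 + 179.82ms (3/7)
12. 3416.583ms @ 57/7 + 179.82ms (3/7)
13. 3596.404ms @ 60/7 + 179.82ms (3/7)
14. 3776.224ms @ 9 + 1258.741ms (3)

note 3 onset = 12/7b = 719.281ms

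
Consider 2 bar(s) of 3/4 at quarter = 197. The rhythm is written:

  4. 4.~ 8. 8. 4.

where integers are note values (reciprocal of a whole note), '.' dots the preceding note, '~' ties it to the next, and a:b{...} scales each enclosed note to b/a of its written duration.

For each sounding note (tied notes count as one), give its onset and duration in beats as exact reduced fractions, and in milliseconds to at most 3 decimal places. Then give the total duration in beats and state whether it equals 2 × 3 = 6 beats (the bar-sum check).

1) 0.0ms=0b +456.853ms=3/2b
2) 456.853ms=3/2b +685.279ms=9/4b
3) 1142.132ms=15/4b +228.426ms=3/4b
4) 1370.558ms=9/2b +456.853ms=3/2b
Σ=6b of 6 (197bpm 3/4) — PASS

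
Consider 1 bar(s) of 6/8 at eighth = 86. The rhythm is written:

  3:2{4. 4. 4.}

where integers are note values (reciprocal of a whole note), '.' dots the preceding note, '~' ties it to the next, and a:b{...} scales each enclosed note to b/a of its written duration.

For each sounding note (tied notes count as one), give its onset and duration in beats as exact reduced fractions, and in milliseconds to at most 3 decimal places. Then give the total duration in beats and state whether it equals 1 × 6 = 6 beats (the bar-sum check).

1) 0.0ms=0b +1395.349ms=2b
2) 1395.349ms=2b +1395.349ms=2b
3) 2790.698ms=4b +1395.349ms=2b
Σ=6b of 6 (86bpm 6/8) — PASS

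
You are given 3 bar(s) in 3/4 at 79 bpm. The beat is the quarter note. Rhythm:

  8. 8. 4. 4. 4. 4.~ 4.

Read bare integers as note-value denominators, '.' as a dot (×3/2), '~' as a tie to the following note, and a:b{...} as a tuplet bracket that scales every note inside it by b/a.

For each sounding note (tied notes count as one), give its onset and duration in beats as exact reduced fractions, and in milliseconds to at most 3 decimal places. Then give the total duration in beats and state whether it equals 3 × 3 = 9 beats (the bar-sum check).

1) 0.0ms=0b +569.62ms=3/4b
2) 569.62ms=3/4b +569.62ms=3/4b
3) 1139.241ms=3/2b +1139.241ms=3/2b
4) 2278.481ms=3b +1139.241ms=3/2b
5) 3417.722ms=9/2b +1139.241ms=3/2b
6) 4556.962ms=6b +2278.481ms=3b
Σ=9b of 9 (79bpm 3/4) — PASS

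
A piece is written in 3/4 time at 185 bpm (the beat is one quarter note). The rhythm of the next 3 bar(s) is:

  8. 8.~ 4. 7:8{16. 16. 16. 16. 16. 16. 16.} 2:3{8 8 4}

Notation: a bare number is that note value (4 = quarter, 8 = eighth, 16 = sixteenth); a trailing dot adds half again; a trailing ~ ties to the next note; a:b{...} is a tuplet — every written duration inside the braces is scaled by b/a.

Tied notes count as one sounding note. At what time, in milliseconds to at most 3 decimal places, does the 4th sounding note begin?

1. 0.0ms @ 0 + 243.243ms (3/4)
2. 243.243ms @ 3/4 + 729.73ms (9/4)
3. 972.973ms @ 3 + 138.996ms (3/7)
4. 1111.969ms @ 24/7 + 138.996ms (3/7)
5. 1250.965ms @ 27/7 + 138.996ms (3/7)
6. 1389.961ms @ 30/7 + 138.996ms (3/7)
7. 1528.958ms @ 33/7 + 138.996ms (3/7)
8. 1667.954ms @ 36/7 + 138.996ms (3/7)
9. 1806.95ms @ 39/7 + 138.996ms (3/7)
10. 1945.946ms @ 6 + 243.243ms (3/4)
11. 2189.189ms @ 27/4 + 243.243ms (3/4)
12. 2432.432ms @ 15/2 + 486.486ms (3/2)

note 4 onset = 24/7b = 1111.969ms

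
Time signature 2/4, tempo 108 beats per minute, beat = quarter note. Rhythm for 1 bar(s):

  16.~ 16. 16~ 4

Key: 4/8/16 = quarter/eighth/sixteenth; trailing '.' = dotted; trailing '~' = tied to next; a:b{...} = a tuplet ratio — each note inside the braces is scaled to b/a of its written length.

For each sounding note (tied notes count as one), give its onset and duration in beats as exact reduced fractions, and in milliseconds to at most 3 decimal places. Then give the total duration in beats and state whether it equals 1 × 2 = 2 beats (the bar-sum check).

1) 0.0ms=0b +416.667ms=3/4b
2) 416.667ms=3/4b +694.444ms=5/4b
Σ=2b of 2 (108bpm 2/4) — PASS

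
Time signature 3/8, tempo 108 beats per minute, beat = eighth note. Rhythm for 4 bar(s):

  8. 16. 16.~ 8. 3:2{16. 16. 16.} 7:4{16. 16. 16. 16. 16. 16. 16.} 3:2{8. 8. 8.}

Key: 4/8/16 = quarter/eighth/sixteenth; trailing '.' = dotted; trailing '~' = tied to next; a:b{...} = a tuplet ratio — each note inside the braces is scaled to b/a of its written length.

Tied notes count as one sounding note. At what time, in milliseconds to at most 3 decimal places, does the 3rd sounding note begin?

1. 0.0ms @ 0 + 833.333ms (3/2)
2. 833.333ms @ 3/2 + 416.667ms (3/4)
3. 1250.0ms @ 9/4 + 1250.0ms (9/4)
4. 2500.0ms @ 9/2 + 277.778ms (1/2)
5. 2777.778ms @ 5 + 277.778ms (1/2)
6. 3055.556ms @ 11/2 + 277.778ms (1/2)
7. 3333.333ms @ 6 + 238.095ms (3/7)
8. 3571.429ms @ 45/7 + 238.095ms (3/7)
9. 3809.524ms @ 48/7 + 238.095ms (3/7)
10. 4047.619ms @ 51/7 + 238.095ms (3/7)
11. 4285.714ms @ 54/7 + 238.095ms (3/7)
12. 4523.81ms @ 57/7 + 238.095ms (3/7)
13. 4761.905ms @ 60/7 + 238.095ms (3/7)
14. 5000.0ms @ 9 + 555.556ms (1)
15. 5555.556ms @ 10 + 555.556ms (1)
16. 6111.111ms @ 11 + 555.556ms (1)

note 3 onset = 9/4b = 1250.0ms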